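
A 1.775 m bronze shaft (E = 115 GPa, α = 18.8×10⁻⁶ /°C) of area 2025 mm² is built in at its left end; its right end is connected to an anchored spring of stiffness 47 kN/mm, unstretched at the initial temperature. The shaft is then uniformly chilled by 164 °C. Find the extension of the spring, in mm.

δ ≈ 4.03 mm

If the spring were absent the shaft would shorten by αΔT L = 18.8×10⁻⁶ × 164 × 1775 = 5.473 mm.
With a force P in the spring, the elastic change of the shaft is PL/(AE) and that of the spring is P/k; compatibility requires their sum to equal δ_free.
P [ L/(AE) + 1/k ] = δ_free → P [ 1775/(2025×115×10³) + 1/(47×10³) ] = 5.473.
P = 5.473 / 2.89×10⁻⁵ = 189400 N.
Spring extension = P/k = 189400/(47×10³) = 4.029 mm.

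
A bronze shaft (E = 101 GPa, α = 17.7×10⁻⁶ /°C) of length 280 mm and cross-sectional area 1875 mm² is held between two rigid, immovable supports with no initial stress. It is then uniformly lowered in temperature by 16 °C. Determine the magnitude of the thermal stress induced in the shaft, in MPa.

With length fixed, the mechanical strain must cancel the thermal strain αΔT = 17.7×10⁻⁶ × 16 = 283.2×10⁻⁶.
Hence σ = E·αΔT = 101×10³ × 283.2×10⁻⁶ = 28.6 MPa, tensile.

σ ≈ 28.6 MPa (tensile)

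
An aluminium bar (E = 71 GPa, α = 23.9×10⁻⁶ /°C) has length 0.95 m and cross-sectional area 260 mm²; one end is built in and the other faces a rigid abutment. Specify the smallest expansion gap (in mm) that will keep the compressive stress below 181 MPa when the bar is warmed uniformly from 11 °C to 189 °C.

g ≈ 1.62 mm

With no wall the bar would lengthen by αΔT L = 23.9×10⁻⁶ × 178 × 950 = 4.041 mm.
A stress of 181 MPa corresponds to the wall pushing the bar back by σL/E = 181×950/(71×10³) = 2.422 mm.
So the gap has to take up the difference, g_min = δ_free − σL/E = 4.041 − 2.422 = 1.62 mm.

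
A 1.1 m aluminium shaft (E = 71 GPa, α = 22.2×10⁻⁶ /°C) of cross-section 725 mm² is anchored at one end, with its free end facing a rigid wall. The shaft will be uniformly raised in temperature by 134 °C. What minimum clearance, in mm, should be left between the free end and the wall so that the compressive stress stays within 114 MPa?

With no wall the shaft would lengthen by αΔT L = 22.2×10⁻⁶ × 134 × 1100 = 3.272 mm.
A stress of 114 MPa corresponds to the wall pushing the shaft back by σL/E = 114×1100/(71×10³) = 1.766 mm.
The gap must absorb the remainder: g_min = 3.272 − 1.766 = 1.506 mm.

g ≈ 1.51 mm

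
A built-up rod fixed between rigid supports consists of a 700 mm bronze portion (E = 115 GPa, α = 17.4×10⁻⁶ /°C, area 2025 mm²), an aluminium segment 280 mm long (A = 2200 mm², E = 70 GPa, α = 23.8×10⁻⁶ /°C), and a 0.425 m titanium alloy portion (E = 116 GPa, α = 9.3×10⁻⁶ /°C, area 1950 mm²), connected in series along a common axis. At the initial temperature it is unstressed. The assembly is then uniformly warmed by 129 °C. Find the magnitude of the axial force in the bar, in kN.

P ≈ 439 kN (compressive)

If the supports were absent, the total length change would be Σ αᵢΔT Lᵢ = 17.4×10⁻⁶×129×700 + 23.8×10⁻⁶×129×280 + 9.3×10⁻⁶×129×425 = 2.941 mm.
The rigid supports impose zero overall length change; the single axial force P common to all segments must satisfy P Σ Lᵢ/(AᵢEᵢ) = δ_free.
The series flexibility is Σ Lᵢ/(AᵢEᵢ) = 700/(2025×115×10³) + 280/(2200×70×10³) + 425/(1950×116×10³) = 6.703×10⁻⁶ mm/N.
So P = 2.941 / 6.703×10⁻⁶ = 438.7 kN, compressive.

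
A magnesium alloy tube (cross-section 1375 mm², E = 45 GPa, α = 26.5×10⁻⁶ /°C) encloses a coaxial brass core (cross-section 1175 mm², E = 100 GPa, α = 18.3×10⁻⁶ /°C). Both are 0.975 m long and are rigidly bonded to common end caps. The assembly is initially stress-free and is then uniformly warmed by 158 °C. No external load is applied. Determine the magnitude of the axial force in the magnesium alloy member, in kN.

Equilibrium of a rigid end plate with no external load gives equal and opposite internal forces ±P in the two members. Since α_{magnesium alloy} > α_{brass}, heating drives the magnesium alloy into compression and the brass into tension.
Setting the final lengths equal and cancelling L: (α₁ − α₂)ΔT = P/(A₁E₁) + P/(A₂E₂).
|α₁ − α₂|·ΔT = 8.2×10⁻⁶ × 158 = 0.001296.
1/(A₁E₁) + 1/(A₂E₂) = 1/(1375×45×10³) + 1/(1175×100×10³) = 2.467×10⁻⁸ N⁻¹.
P = 0.001296 / 2.467×10⁻⁸ = 52510 N = 52.51 kN.

P ≈ 52.5 kN (compressive in the magnesium alloy)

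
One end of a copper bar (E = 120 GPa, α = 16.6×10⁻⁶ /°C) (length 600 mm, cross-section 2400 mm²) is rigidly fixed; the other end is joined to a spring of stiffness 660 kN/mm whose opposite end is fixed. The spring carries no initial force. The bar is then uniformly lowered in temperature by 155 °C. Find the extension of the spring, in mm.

Free thermal contraction: δ_free = αΔT L = 16.6×10⁻⁶ × 155 × 600 = 1.544 mm.
With a force P in the spring, the elastic change of the bar is PL/(AE) and that of the spring is P/k; compatibility requires their sum to equal δ_free.
P [ L/(AE) + 1/k ] = δ_free → P [ 600/(2400×120×10³) + 1/(660×10³) ] = 1.544.
P = 1.544 / 3.598×10⁻⁶ = 429000 N.
Spring extension = P/k = 429000/(660×10³) = 0.65 mm.

δ ≈ 0.65 mm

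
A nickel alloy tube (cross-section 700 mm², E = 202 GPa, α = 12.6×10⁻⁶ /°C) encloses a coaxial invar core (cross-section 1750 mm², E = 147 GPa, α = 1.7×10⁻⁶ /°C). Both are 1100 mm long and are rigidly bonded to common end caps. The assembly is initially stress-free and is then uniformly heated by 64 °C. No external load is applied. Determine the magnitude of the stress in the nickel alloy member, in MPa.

Equilibrium of a rigid end plate with no external load gives equal and opposite internal forces ±P in the two members. Since α_{nickel alloy} > α_{invar}, heating drives the nickel alloy into compression and the invar into tension.
Setting the final lengths equal and cancelling L: (α₁ − α₂)ΔT = P/(A₁E₁) + P/(A₂E₂).
|α₁ − α₂|·ΔT = 10.9×10⁻⁶ × 64 = 0.0006976.
1/(A₁E₁) + 1/(A₂E₂) = 1/(700×202×10³) + 1/(1750×147×10³) = 1.096×10⁻⁸ N⁻¹.
P = 0.0006976 / 1.096×10⁻⁸ = 63650 N = 63.65 kN.
σ_{nickel alloy} = P/A₁ = 63650/700 = 90.93 MPa, compressive.

σ ≈ 90.9 MPa (compressive)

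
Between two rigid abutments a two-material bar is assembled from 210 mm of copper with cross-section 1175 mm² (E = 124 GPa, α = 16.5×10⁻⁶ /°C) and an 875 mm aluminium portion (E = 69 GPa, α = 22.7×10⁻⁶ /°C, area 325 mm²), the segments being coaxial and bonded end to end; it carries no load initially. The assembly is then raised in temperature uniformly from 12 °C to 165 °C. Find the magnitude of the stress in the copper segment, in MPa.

σ ≈ 75.1 MPa (compressive)

Free thermal expansion of the whole bar: Σ αᵢΔT Lᵢ = 16.5×10⁻⁶×153×210 + 22.7×10⁻⁶×153×875 = 3.569 mm.
The walls prevent any net length change, so an axial force P (same in every segment) develops. Compatibility: P · Σ Lᵢ/(AᵢEᵢ) = δ_free.
Σ Lᵢ/(AᵢEᵢ) = 210/(1175×124×10³) + 875/(325×69×10³) = 4.046×10⁻⁵ mm/N.
P = 3.569 / 4.046×10⁻⁵ = 88210 N = 88.21 kN, compressive.
σ_{copper} = P / A = 88210 / 1175 = 75.07 MPa.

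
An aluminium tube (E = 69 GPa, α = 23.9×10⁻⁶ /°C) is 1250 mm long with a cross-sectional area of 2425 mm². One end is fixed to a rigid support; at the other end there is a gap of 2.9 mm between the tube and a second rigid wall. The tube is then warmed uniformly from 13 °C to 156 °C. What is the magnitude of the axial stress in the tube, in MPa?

Free thermal elongation = αΔT L = 23.9×10⁻⁶ × 143 × 1250 = 4.272 mm.
This exceeds the 2.9 mm gap, so the wall pushes back. The portion of expansion that must be recovered elastically is δ_free − gap = 4.272 − 2.9 = 1.372 mm.
Compatibility: PL/(AE) = 1.372 mm, so σ = P/A = E × (1.372/1250) = 75.74 MPa.

σ ≈ 75.7 MPa (compressive)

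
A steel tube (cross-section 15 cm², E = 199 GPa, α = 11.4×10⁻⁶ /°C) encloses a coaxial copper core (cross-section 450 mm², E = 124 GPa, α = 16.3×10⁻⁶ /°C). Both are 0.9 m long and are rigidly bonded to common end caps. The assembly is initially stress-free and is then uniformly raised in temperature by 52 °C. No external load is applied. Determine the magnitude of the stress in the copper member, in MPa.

Both members must finish at the same length. With the larger α, the copper tends to over-expand; the plates restrain it, putting the copper in compression and the steel in tension. With no external load the two internal forces are equal and opposite, magnitude P.
Setting the final lengths equal and cancelling L: (α₁ − α₂)ΔT = P/(A₁E₁) + P/(A₂E₂).
|α₁ − α₂|·ΔT = 4.9×10⁻⁶ × 52 = 0.0002548.
1/(A₁E₁) + 1/(A₂E₂) = 1/(1500×199×10³) + 1/(450×124×10³) = 2.127×10⁻⁸ N⁻¹.
So P = 0.0002548 / 2.127×10⁻⁸ = 11.98 kN.
σ_{copper} = P/A₂ = 11980/450 = 26.62 MPa, compressive.

σ ≈ 26.6 MPa (compressive)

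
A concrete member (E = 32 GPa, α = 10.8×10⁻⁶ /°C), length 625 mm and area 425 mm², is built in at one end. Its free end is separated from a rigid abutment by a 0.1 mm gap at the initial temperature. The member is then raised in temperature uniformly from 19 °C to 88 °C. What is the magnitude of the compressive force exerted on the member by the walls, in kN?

P ≈ 7.96 kN

Unrestrained expansion: δ_free = αΔT L = 10.8×10⁻⁶ × 69 × 625 = 0.4657 mm.
After closing the 0.1 mm clearance, 0.4657 − 0.1 = 0.3658 mm of expansion remains to be suppressed by the wall.
So σ = E(δ_free − g)/L = 32×10³ × 0.3658/625 = 18.73 MPa.
Force on the wall = σA = 18.73 × 425 mm² = 7.959 kN.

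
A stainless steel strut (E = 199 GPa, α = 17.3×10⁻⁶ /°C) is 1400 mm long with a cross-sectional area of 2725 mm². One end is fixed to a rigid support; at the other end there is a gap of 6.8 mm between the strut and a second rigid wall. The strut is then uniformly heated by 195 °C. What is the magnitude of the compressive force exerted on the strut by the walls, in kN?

P ≈ 0 kN

Unrestrained expansion: δ_free = αΔT L = 17.3×10⁻⁶ × 195 × 1400 = 4.723 mm.
This is smaller than the 6.8 mm clearance, so the strut expands freely without reaching the stop — the stress is zero.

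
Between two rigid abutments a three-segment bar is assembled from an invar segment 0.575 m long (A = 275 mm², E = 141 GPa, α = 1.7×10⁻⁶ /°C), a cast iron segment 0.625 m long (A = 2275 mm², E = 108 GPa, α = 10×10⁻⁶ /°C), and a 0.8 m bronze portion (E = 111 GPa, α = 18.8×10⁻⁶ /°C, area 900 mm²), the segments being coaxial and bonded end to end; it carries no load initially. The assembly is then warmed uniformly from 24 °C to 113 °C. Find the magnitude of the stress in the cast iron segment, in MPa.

σ ≈ 34.3 MPa (compressive)

If the supports were absent, the total length change would be Σ αᵢΔT Lᵢ = 1.7×10⁻⁶×89×575 + 10×10⁻⁶×89×625 + 18.8×10⁻⁶×89×800 = 1.982 mm.
Since the ends are fixed, an axial force P builds up, equal in every segment, with P · Σ Lᵢ/(AᵢEᵢ) = δ_free.
Σ Lᵢ/(AᵢEᵢ) = 575/(275×141×10³) + 625/(2275×108×10³) + 800/(900×111×10³) = 2.538×10⁻⁵ mm/N.
So P = 1.982 / 2.538×10⁻⁵ = 78.08 kN, compressive.
σ_{cast iron} = P / A = 78080 / 2275 = 34.32 MPa.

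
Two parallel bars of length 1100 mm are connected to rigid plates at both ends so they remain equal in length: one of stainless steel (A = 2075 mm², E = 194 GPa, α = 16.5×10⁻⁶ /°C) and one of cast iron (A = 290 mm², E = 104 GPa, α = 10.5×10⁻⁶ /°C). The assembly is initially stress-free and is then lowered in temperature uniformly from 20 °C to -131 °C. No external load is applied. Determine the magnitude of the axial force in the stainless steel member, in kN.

The stainless steel has the larger α, so on cooling it would change length more than the cast iron if both were free. The rigid plates force a common final length, so the stainless steel is put into tension and the cast iron into compression, with equal and opposite forces P (no external load).
Compatibility of the two members (thermal + elastic change equal): (α₁ − α₂)ΔT = P·[1/(A₁E₁) + 1/(A₂E₂)].
|α₁ − α₂|·ΔT = 6×10⁻⁶ × 151 = 0.000906.
1/(A₁E₁) + 1/(A₂E₂) = 1/(2075×194×10³) + 1/(290×104×10³) = 3.564×10⁻⁸ N⁻¹.
P = 0.000906 / 3.564×10⁻⁸ = 25420 N = 25.42 kN.

P ≈ 25.4 kN (tensile in the stainless steel)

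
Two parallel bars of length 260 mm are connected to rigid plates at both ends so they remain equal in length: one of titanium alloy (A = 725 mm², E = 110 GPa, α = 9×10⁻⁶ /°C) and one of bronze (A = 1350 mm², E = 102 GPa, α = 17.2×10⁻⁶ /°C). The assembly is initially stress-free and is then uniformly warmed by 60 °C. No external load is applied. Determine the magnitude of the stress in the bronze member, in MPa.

σ ≈ 18.4 MPa (compressive)

Equilibrium of a rigid end plate with no external load gives equal and opposite internal forces ±P in the two members. Since α_{bronze} > α_{titanium alloy}, heating drives the bronze into compression and the titanium alloy into tension.
Compatibility of the two members (thermal + elastic change equal): (α₁ − α₂)ΔT = P·[1/(A₁E₁) + 1/(A₂E₂)].
|α₁ − α₂|·ΔT = 8.2×10⁻⁶ × 60 = 0.000492.
1/(A₁E₁) + 1/(A₂E₂) = 1/(725×110×10³) + 1/(1350×102×10³) = 1.98×10⁻⁸ N⁻¹.
So P = 0.000492 / 1.98×10⁻⁸ = 24.85 kN.
σ_{bronze} = P/A₂ = 24850/1350 = 18.41 MPa, compressive.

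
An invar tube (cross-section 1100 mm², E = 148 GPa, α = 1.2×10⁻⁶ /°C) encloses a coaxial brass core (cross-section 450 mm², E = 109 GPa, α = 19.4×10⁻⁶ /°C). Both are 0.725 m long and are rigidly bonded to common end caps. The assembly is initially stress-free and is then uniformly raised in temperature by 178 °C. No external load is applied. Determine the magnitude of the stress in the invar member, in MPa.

σ ≈ 111 MPa (tensile)

The brass has the larger α, so on heating it would change length more than the invar if both were free. The rigid plates force a common final length, so the brass is put into compression and the invar into tension, with equal and opposite forces P (no external load).
Setting the final lengths equal and cancelling L: (α₁ − α₂)ΔT = P/(A₁E₁) + P/(A₂E₂).
|α₁ − α₂|·ΔT = 18.2×10⁻⁶ × 178 = 0.00324.
1/(A₁E₁) + 1/(A₂E₂) = 1/(1100×148×10³) + 1/(450×109×10³) = 2.653×10⁻⁸ N⁻¹.
P = 0.00324 / 2.653×10⁻⁸ = 122100 N = 122.1 kN.
σ_{invar} = P/A₁ = 122100/1100 = 111 MPa, tensile.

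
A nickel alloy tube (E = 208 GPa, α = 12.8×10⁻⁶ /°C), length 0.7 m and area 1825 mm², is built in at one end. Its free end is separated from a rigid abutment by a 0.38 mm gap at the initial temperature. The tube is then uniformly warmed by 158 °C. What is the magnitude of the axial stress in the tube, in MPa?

σ ≈ 308 MPa (compressive)

Free thermal elongation = αΔT L = 12.8×10⁻⁶ × 158 × 700 = 1.416 mm.
The gap closes (δ_free > 0.38 mm) and the wall then resists a further 1.416 − 0.38 = 1.036 mm of expansion.
So σ = E(δ_free − g)/L = 208×10³ × 1.036/700 = 307.7 MPa.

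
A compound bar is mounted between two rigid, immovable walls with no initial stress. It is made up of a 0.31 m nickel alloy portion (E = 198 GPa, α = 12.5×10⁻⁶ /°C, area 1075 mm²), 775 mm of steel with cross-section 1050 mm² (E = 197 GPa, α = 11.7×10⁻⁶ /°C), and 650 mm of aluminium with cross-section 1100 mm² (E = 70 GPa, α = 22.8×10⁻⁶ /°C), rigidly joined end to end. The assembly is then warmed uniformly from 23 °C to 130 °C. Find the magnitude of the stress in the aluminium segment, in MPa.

σ ≈ 198 MPa (compressive)

With the walls removed the bar would change length by δ_free = Σ αᵢΔT Lᵢ = 12.5×10⁻⁶×107×310 + 11.7×10⁻⁶×107×775 + 22.8×10⁻⁶×107×650 = 2.971 mm.
Since the ends are fixed, an axial force P builds up, equal in every segment, with P · Σ Lᵢ/(AᵢEᵢ) = δ_free.
The series flexibility is Σ Lᵢ/(AᵢEᵢ) = 310/(1075×198×10³) + 775/(1050×197×10³) + 650/(1100×70×10³) = 1.364×10⁻⁵ mm/N.
Hence P = δ_free / Σ(L/AE) = 2.971/1.364×10⁻⁵ = 217.7 kN (compressive).
σ_{aluminium} = P / A = 217700 / 1100 = 197.9 MPa.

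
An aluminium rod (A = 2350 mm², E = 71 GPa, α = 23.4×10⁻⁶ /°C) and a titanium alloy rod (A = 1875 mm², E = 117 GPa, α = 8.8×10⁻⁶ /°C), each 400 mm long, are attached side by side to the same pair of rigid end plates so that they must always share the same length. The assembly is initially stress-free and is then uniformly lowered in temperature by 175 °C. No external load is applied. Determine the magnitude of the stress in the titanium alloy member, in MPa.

σ ≈ 129 MPa (compressive)

Both members must finish at the same length. With the larger α, the aluminium tends to over-contract; the plates restrain it, putting the aluminium in tension and the titanium alloy in compression. With no external load the two internal forces are equal and opposite, magnitude P.
Equating the net (thermal + elastic) strains gives |α₁ − α₂|·ΔT = P·[1/(A₁E₁) + 1/(A₂E₂)].
|α₁ − α₂|·ΔT = 14.6×10⁻⁶ × 175 = 0.002555.
1/(A₁E₁) + 1/(A₂E₂) = 1/(2350×71×10³) + 1/(1875×117×10³) = 1.055×10⁻⁸ N⁻¹.
P = 0.002555 / 1.055×10⁻⁸ = 242100 N = 242.1 kN.
σ_{titanium alloy} = P/A₂ = 242100/1875 = 129.1 MPa, compressive.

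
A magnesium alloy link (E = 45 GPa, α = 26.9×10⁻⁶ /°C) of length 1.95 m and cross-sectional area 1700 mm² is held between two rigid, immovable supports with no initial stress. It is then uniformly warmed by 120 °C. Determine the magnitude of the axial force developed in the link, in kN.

P ≈ 247 kN (compressive)

The ends cannot move, so σ = EαΔT = 45×10³ × 26.9×10⁻⁶ × 120 = 145.3 MPa.
Axial force P = σA = 145.3 × 1700 = 246900 N = 246.9 kN, compressive.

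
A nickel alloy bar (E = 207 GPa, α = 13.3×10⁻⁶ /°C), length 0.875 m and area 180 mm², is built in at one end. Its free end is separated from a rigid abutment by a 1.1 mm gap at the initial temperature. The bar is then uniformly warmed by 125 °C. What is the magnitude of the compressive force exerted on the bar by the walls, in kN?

P ≈ 15.1 kN

If the wall were absent the bar would grow by αΔT L = 13.3×10⁻⁶ × 125 × 875 = 1.455 mm.
This exceeds the 1.1 mm gap, so the wall pushes back. The portion of expansion that must be recovered elastically is δ_free − gap = 1.455 − 1.1 = 0.3547 mm.
That suppressed elongation corresponds to σ = E·Δ/L = 207×10³ × 0.3547/875 = 83.91 MPa.
P = σA = 83.91 × 180 = 15.1 kN.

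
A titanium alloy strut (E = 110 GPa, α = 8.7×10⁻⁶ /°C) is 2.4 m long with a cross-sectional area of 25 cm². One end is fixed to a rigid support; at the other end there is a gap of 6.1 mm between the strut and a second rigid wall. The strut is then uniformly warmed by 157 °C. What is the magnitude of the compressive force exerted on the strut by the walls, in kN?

P ≈ 0 kN

If the wall were absent the strut would grow by αΔT L = 8.7×10⁻⁶ × 157 × 2400 = 3.278 mm.
Since δ_free = 3.28 mm is less than the 6.1 mm gap, the strut never touches the wall. No axial force develops.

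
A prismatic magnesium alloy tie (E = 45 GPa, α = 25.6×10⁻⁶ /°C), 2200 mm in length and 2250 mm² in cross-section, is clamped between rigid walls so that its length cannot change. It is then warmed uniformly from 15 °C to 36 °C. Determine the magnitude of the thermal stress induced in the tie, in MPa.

Because both ends are immovable the net strain is zero, and the suppressed thermal strain is αΔT = 25.6×10⁻⁶ × 21 = 537.6×10⁻⁶.
σ = EαΔT = 45×10³ × 25.6×10⁻⁶ × 21 = 24.19 MPa (compressive; the tie is trying to expand).

σ ≈ 24.2 MPa (compressive)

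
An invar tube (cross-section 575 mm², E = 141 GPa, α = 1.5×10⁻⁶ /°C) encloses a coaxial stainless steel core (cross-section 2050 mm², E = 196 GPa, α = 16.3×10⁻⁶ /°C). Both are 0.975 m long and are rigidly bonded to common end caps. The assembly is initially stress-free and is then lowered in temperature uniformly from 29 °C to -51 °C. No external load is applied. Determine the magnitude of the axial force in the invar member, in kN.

P ≈ 79.9 kN (compressive in the invar)

The stainless steel has the larger α, so on cooling it would change length more than the invar if both were free. The rigid plates force a common final length, so the stainless steel is put into tension and the invar into compression, with equal and opposite forces P (no external load).
Setting the final lengths equal and cancelling L: (α₁ − α₂)ΔT = P/(A₁E₁) + P/(A₂E₂).
|α₁ − α₂|·ΔT = 14.8×10⁻⁶ × 80 = 0.001184.
1/(A₁E₁) + 1/(A₂E₂) = 1/(575×141×10³) + 1/(2050×196×10³) = 1.482×10⁻⁸ N⁻¹.
So P = 0.001184 / 1.482×10⁻⁸ = 79.88 kN.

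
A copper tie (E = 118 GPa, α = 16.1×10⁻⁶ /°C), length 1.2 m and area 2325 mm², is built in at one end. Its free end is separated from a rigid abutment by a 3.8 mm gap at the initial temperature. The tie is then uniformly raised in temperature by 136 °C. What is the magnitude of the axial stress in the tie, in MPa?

Unrestrained expansion: δ_free = αΔT L = 16.1×10⁻⁶ × 136 × 1200 = 2.628 mm.
Since δ_free = 2.63 mm is less than the 3.8 mm gap, the tie never touches the wall. No axial force develops.

σ ≈ 0 MPa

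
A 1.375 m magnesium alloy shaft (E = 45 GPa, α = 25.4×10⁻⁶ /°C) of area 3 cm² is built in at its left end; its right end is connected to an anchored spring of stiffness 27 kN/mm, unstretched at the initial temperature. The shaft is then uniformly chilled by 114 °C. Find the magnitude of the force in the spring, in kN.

P ≈ 28.7 kN

The unrestrained thermal change is αΔT L = 25.4×10⁻⁶ × 114 × 1375 = 3.981 mm.
Let P be the tensile force in the spring. The shaft extends elastically by PL/(AE) and the spring stretches by P/k; together these equal δ_free.
So P = δ_free / [L/(AE) + 1/k] = 3.981 / [ 1375/(300×45×10³) + 1/(27×10³) ].
P = 3.981 / 0.0001389 = 28670 N.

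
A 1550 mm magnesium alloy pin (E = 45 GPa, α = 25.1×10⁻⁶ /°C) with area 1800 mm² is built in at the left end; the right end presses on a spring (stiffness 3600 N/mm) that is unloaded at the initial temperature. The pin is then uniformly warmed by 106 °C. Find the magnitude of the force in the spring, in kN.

Free thermal expansion: δ_free = αΔT L = 25.1×10⁻⁶ × 106 × 1550 = 4.124 mm.
With a force P in the spring, the elastic change of the pin is PL/(AE) and that of the spring is P/k; compatibility requires their sum to equal δ_free.
P [ L/(AE) + 1/k ] = δ_free → P [ 1550/(1800×45×10³) + 1/(3600) ] = 4.124.
P = 4.124 / 0.0002969 = 13890 N.

P ≈ 13.9 kN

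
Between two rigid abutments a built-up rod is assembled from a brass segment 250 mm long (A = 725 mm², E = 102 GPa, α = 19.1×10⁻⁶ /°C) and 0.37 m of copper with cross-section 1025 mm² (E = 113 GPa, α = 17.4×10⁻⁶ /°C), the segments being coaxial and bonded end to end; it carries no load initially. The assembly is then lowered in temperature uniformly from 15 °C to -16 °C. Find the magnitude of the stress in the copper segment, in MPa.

Free thermal contraction of the whole bar: Σ αᵢΔT Lᵢ = 19.1×10⁻⁶×31×250 + 17.4×10⁻⁶×31×370 = 0.3476 mm.
Since the ends are fixed, an axial force P builds up, equal in every segment, with P · Σ Lᵢ/(AᵢEᵢ) = δ_free.
Σ Lᵢ/(AᵢEᵢ) = 250/(725×102×10³) + 370/(1025×113×10³) = 6.575×10⁻⁶ mm/N.
Hence P = δ_free / Σ(L/AE) = 0.3476/6.575×10⁻⁶ = 52.87 kN (tensile).
σ_{copper} = P / A = 52870 / 1025 = 51.58 MPa.

σ ≈ 51.6 MPa (tensile)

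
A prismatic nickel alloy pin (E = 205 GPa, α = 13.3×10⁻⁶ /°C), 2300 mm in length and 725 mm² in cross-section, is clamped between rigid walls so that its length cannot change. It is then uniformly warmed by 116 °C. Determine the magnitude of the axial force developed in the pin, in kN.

With zero net strain, σ = E·αΔT = 205 GPa × 13.3×10⁻⁶ × 116 = 316.3 MPa.
Axial force P = σA = 316.3 × 725 = 229300 N = 229.3 kN, compressive.

P ≈ 229 kN (compressive)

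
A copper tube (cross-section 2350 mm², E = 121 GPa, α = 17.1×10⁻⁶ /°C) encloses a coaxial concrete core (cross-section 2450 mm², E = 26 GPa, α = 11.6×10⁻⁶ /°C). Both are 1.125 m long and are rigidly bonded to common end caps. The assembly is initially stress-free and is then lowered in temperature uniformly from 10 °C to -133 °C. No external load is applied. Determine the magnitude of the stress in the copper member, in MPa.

σ ≈ 17.4 MPa (tensile)

Both members must finish at the same length. With the larger α, the copper tends to over-contract; the plates restrain it, putting the copper in tension and the concrete in compression. With no external load the two internal forces are equal and opposite, magnitude P.
Setting the final lengths equal and cancelling L: (α₁ − α₂)ΔT = P/(A₁E₁) + P/(A₂E₂).
|α₁ − α₂|·ΔT = 5.5×10⁻⁶ × 143 = 0.0007865.
1/(A₁E₁) + 1/(A₂E₂) = 1/(2350×121×10³) + 1/(2450×26×10³) = 1.922×10⁻⁸ N⁻¹.
P = 0.0007865 / 1.922×10⁻⁸ = 40930 N = 40.93 kN.
σ_{copper} = P/A₁ = 40930/2350 = 17.42 MPa, tensile.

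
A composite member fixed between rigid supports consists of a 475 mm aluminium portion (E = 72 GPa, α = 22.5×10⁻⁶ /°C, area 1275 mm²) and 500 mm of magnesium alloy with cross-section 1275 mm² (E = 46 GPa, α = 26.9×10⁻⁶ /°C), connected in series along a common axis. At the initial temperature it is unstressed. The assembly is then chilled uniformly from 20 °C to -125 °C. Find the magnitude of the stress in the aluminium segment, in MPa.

With the walls removed the bar would change length by δ_free = Σ αᵢΔT Lᵢ = 22.5×10⁻⁶×145×475 + 26.9×10⁻⁶×145×500 = 3.5 mm.
Since the ends are fixed, an axial force P builds up, equal in every segment, with P · Σ Lᵢ/(AᵢEᵢ) = δ_free.
The series flexibility is Σ Lᵢ/(AᵢEᵢ) = 475/(1275×72×10³) + 500/(1275×46×10³) = 1.37×10⁻⁵ mm/N.
So P = 3.5 / 1.37×10⁻⁵ = 255.5 kN, tensile.
σ_{aluminium} = P / A = 255500 / 1275 = 200.4 MPa.

σ ≈ 200 MPa (tensile)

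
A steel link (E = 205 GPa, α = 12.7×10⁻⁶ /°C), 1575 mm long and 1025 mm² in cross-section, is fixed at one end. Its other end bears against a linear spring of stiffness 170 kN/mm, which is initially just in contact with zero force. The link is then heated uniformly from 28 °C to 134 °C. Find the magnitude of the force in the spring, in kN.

Free thermal expansion: δ_free = αΔT L = 12.7×10⁻⁶ × 106 × 1575 = 2.12 mm.
Let P be the compressive force at the spring. The link shortens elastically by PL/(AE) and the spring compresses by P/k; together these equal δ_free.
P [ L/(AE) + 1/k ] = δ_free → P [ 1575/(1025×205×10³) + 1/(170×10³) ] = 2.12.
P = 2.12 / 1.338×10⁻⁵ = 158500 N.

P ≈ 158 kN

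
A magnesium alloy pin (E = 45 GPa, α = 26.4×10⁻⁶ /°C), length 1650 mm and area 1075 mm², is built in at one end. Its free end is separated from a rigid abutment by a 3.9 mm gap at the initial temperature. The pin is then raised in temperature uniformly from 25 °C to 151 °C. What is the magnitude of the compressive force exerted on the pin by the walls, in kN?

P ≈ 46.6 kN

Unrestrained expansion: δ_free = αΔT L = 26.4×10⁻⁶ × 126 × 1650 = 5.489 mm.
After closing the 3.9 mm clearance, 5.489 − 3.9 = 1.589 mm of expansion remains to be suppressed by the wall.
That suppressed elongation corresponds to σ = E·Δ/L = 45×10³ × 1.589/1650 = 43.32 MPa.
Force on the wall = σA = 43.32 × 1075 mm² = 46.57 kN.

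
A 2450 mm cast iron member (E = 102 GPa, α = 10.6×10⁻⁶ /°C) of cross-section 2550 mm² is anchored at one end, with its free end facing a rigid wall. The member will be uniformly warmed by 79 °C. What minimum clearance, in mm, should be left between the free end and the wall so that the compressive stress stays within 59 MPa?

g ≈ 0.634 mm

With no wall the member would lengthen by αΔT L = 10.6×10⁻⁶ × 79 × 2450 = 2.052 mm.
At the allowable stress the elastic shortening the wall may impose is σL/E = 59 × 2450 / (102×10³) = 1.417 mm.
The gap must absorb the remainder: g_min = 2.052 − 1.417 = 0.6345 mm.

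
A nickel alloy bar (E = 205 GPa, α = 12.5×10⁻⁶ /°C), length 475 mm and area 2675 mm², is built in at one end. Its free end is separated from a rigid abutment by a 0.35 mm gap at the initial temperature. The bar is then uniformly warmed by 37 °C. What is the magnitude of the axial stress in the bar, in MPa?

σ ≈ 0 MPa

If the wall were absent the bar would grow by αΔT L = 12.5×10⁻⁶ × 37 × 475 = 0.2197 mm.
Since δ_free = 0.22 mm is less than the 0.35 mm gap, the bar never touches the wall. No axial force develops.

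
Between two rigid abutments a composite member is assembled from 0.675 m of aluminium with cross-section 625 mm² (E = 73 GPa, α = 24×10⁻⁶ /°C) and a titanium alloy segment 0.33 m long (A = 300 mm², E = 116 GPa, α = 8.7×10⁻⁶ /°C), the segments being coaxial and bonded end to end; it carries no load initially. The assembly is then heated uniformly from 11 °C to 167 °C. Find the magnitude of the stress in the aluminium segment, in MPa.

If the supports were absent, the total length change would be Σ αᵢΔT Lᵢ = 24×10⁻⁶×156×675 + 8.7×10⁻⁶×156×330 = 2.975 mm.
Since the ends are fixed, an axial force P builds up, equal in every segment, with P · Σ Lᵢ/(AᵢEᵢ) = δ_free.
The series flexibility is Σ Lᵢ/(AᵢEᵢ) = 675/(625×73×10³) + 330/(300×116×10³) = 2.428×10⁻⁵ mm/N.
Hence P = δ_free / Σ(L/AE) = 2.975/2.428×10⁻⁵ = 122.5 kN (compressive).
σ_{aluminium} = P / A = 122500 / 625 = 196.1 MPa.

σ ≈ 196 MPa (compressive)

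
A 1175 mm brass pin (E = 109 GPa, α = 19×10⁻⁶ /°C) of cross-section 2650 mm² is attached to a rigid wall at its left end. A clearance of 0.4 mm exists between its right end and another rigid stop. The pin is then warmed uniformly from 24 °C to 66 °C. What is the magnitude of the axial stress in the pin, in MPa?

Free thermal elongation = αΔT L = 19×10⁻⁶ × 42 × 1175 = 0.9376 mm.
After closing the 0.4 mm clearance, 0.9376 − 0.4 = 0.5376 mm of expansion remains to be suppressed by the wall.
Compatibility: PL/(AE) = 0.5376 mm, so σ = P/A = E × (0.5376/1175) = 49.88 MPa.

σ ≈ 49.9 MPa (compressive)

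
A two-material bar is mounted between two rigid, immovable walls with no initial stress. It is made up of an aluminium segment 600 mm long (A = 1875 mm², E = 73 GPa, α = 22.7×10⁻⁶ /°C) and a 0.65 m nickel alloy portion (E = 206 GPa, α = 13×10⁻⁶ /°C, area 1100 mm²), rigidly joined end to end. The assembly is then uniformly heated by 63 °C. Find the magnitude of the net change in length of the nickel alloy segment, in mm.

|ΔL| ≈ 0.0176 mm

Free thermal expansion of the whole bar: Σ αᵢΔT Lᵢ = 22.7×10⁻⁶×63×600 + 13×10⁻⁶×63×650 = 1.39 mm.
The rigid supports impose zero overall length change; the single axial force P common to all segments must satisfy P Σ Lᵢ/(AᵢEᵢ) = δ_free.
Σ Lᵢ/(AᵢEᵢ) = 600/(1875×73×10³) + 650/(1100×206×10³) = 7.252×10⁻⁶ mm/N.
P = 1.39 / 7.252×10⁻⁶ = 191700 N = 191.7 kN, compressive.
For the nickel alloy segment, free thermal change = 13×10⁻⁶×63×650 = 0.5323 mm and elastic change from P = 191700×650/(1100×206×10³) = 0.55 mm; these oppose, so the net change is 0.0176 mm (segment shortens).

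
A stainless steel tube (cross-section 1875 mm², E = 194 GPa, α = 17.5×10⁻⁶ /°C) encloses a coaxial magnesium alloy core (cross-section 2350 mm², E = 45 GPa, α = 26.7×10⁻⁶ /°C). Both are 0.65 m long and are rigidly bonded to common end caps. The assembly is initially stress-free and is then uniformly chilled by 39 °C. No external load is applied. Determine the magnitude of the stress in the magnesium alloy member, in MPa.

σ ≈ 12.5 MPa (tensile)

The magnesium alloy has the larger α, so on cooling it would change length more than the stainless steel if both were free. The rigid plates force a common final length, so the magnesium alloy is put into tension and the stainless steel into compression, with equal and opposite forces P (no external load).
Setting the final lengths equal and cancelling L: (α₁ − α₂)ΔT = P/(A₁E₁) + P/(A₂E₂).
|α₁ − α₂|·ΔT = 9.2×10⁻⁶ × 39 = 0.0003588.
1/(A₁E₁) + 1/(A₂E₂) = 1/(1875×194×10³) + 1/(2350×45×10³) = 1.221×10⁻⁸ N⁻¹.
P = 0.0003588 / 1.221×10⁻⁸ = 29400 N = 29.4 kN.
σ_{magnesium alloy} = P/A₂ = 29400/2350 = 12.51 MPa, tensile.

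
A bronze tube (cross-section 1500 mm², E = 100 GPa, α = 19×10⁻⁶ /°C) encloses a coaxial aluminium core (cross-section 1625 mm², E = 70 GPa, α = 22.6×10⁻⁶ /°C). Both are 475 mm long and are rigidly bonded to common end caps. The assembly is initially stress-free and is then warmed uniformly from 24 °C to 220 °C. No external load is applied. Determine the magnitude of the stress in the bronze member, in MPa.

Both members must finish at the same length. With the larger α, the aluminium tends to over-expand; the plates restrain it, putting the aluminium in compression and the bronze in tension. With no external load the two internal forces are equal and opposite, magnitude P.
Equating the net (thermal + elastic) strains gives |α₁ − α₂|·ΔT = P·[1/(A₁E₁) + 1/(A₂E₂)].
|α₁ − α₂|·ΔT = 3.6×10⁻⁶ × 196 = 0.0007056.
1/(A₁E₁) + 1/(A₂E₂) = 1/(1500×100×10³) + 1/(1625×70×10³) = 1.546×10⁻⁸ N⁻¹.
So P = 0.0007056 / 1.546×10⁻⁸ = 45.65 kN.
σ_{bronze} = P/A₁ = 45650/1500 = 30.43 MPa, tensile.

σ ≈ 30.4 MPa (tensile)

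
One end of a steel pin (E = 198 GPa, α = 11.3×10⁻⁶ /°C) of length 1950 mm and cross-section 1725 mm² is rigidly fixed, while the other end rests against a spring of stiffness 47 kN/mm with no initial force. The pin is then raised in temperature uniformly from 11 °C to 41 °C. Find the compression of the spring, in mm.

δ ≈ 0.521 mm

Free thermal expansion: δ_free = αΔT L = 11.3×10⁻⁶ × 30 × 1950 = 0.6611 mm.
With a force P in the spring, the elastic change of the pin is PL/(AE) and that of the spring is P/k; compatibility requires their sum to equal δ_free.
P [ L/(AE) + 1/k ] = δ_free → P [ 1950/(1725×198×10³) + 1/(47×10³) ] = 0.6611.
P = 0.6611 / 2.699×10⁻⁵ = 24500 N.
Spring compression = P/k = 24500/(47×10³) = 0.5212 mm.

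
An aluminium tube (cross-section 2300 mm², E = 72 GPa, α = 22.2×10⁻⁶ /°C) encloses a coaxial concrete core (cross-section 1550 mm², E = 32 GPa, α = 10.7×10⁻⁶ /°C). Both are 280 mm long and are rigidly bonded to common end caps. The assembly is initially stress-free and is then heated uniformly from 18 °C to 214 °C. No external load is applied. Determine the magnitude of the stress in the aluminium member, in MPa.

Equilibrium of a rigid end plate with no external load gives equal and opposite internal forces ±P in the two members. Since α_{aluminium} > α_{concrete}, heating drives the aluminium into compression and the concrete into tension.
Equating the net (thermal + elastic) strains gives |α₁ − α₂|·ΔT = P·[1/(A₁E₁) + 1/(A₂E₂)].
|α₁ − α₂|·ΔT = 11.5×10⁻⁶ × 196 = 0.002254.
1/(A₁E₁) + 1/(A₂E₂) = 1/(2300×72×10³) + 1/(1550×32×10³) = 2.62×10⁻⁸ N⁻¹.
So P = 0.002254 / 2.62×10⁻⁸ = 86.03 kN.
σ_{aluminium} = P/A₁ = 86030/2300 = 37.4 MPa, compressive.

σ ≈ 37.4 MPa (compressive)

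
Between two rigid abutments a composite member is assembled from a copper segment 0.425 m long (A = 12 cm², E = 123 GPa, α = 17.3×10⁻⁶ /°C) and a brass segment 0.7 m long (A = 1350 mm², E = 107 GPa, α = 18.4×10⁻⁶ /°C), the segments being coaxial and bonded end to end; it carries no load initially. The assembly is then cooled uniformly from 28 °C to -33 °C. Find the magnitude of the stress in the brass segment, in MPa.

σ ≈ 118 MPa (tensile)

If the supports were absent, the total length change would be Σ αᵢΔT Lᵢ = 17.3×10⁻⁶×61×425 + 18.4×10⁻⁶×61×700 = 1.234 mm.
The rigid supports impose zero overall length change; the single axial force P common to all segments must satisfy P Σ Lᵢ/(AᵢEᵢ) = δ_free.
Σ Lᵢ/(AᵢEᵢ) = 425/(1200×123×10³) + 700/(1350×107×10³) = 7.725×10⁻⁶ mm/N.
P = 1.234 / 7.725×10⁻⁶ = 159800 N = 159.8 kN, tensile.
σ_{brass} = P / A = 159800 / 1350 = 118.3 MPa.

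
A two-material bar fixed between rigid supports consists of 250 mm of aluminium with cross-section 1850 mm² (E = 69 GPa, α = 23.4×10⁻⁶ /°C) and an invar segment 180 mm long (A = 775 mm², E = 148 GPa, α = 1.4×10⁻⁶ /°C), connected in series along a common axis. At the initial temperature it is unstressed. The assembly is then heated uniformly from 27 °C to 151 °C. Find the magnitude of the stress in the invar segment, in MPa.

σ ≈ 277 MPa (compressive)

Free thermal expansion of the whole bar: Σ αᵢΔT Lᵢ = 23.4×10⁻⁶×124×250 + 1.4×10⁻⁶×124×180 = 0.7566 mm.
Since the ends are fixed, an axial force P builds up, equal in every segment, with P · Σ Lᵢ/(AᵢEᵢ) = δ_free.
The series flexibility is Σ Lᵢ/(AᵢEᵢ) = 250/(1850×69×10³) + 180/(775×148×10³) = 3.528×10⁻⁶ mm/N.
P = 0.7566 / 3.528×10⁻⁶ = 214500 N = 214.5 kN, compressive.
σ_{invar} = P / A = 214500 / 775 = 276.8 MPa.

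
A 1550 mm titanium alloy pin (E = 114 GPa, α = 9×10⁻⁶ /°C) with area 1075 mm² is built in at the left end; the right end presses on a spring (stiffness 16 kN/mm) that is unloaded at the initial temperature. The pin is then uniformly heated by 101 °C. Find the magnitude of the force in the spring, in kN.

If the spring were absent the pin would lengthen by αΔT L = 9×10⁻⁶ × 101 × 1550 = 1.409 mm.
Let P be the compressive force at the spring. The pin shortens elastically by PL/(AE) and the spring compresses by P/k; together these equal δ_free.
So P = δ_free / [L/(AE) + 1/k] = 1.409 / [ 1550/(1075×114×10³) + 1/(16×10³) ].
P = 1.409 / 7.515×10⁻⁵ = 18750 N.

P ≈ 18.7 kN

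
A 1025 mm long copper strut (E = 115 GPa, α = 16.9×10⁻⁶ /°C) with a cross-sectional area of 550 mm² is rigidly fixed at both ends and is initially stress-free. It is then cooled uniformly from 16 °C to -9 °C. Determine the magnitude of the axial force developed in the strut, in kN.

P ≈ 26.7 kN (tensile)

The ends cannot move, so σ = EαΔT = 115×10³ × 16.9×10⁻⁶ × 25 = 48.59 MPa.
Axial force P = σA = 48.59 × 550 = 26720 N = 26.72 kN, tensile.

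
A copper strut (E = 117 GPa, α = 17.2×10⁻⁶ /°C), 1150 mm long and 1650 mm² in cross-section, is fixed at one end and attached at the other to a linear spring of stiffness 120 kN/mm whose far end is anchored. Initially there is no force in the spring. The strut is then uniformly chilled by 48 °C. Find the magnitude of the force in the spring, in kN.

The unrestrained thermal change is αΔT L = 17.2×10⁻⁶ × 48 × 1150 = 0.9494 mm.
Let P be the tensile force in the spring. The strut extends elastically by PL/(AE) and the spring stretches by P/k; together these equal δ_free.
So P = δ_free / [L/(AE) + 1/k] = 0.9494 / [ 1150/(1650×117×10³) + 1/(120×10³) ].
P = 0.9494 / 1.429×10⁻⁵ = 66440 N.

P ≈ 66.4 kN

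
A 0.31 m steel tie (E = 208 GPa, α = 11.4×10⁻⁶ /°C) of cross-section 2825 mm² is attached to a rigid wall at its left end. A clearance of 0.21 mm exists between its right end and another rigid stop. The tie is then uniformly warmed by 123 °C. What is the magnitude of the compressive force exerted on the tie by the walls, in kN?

P ≈ 426 kN

If the wall were absent the tie would grow by αΔT L = 11.4×10⁻⁶ × 123 × 310 = 0.4347 mm.
The gap closes (δ_free > 0.21 mm) and the wall then resists a further 0.4347 − 0.21 = 0.2247 mm of expansion.
That suppressed elongation corresponds to σ = E·Δ/L = 208×10³ × 0.2247/310 = 150.8 MPa.
Force on the wall = σA = 150.8 × 2825 mm² = 425.9 kN.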